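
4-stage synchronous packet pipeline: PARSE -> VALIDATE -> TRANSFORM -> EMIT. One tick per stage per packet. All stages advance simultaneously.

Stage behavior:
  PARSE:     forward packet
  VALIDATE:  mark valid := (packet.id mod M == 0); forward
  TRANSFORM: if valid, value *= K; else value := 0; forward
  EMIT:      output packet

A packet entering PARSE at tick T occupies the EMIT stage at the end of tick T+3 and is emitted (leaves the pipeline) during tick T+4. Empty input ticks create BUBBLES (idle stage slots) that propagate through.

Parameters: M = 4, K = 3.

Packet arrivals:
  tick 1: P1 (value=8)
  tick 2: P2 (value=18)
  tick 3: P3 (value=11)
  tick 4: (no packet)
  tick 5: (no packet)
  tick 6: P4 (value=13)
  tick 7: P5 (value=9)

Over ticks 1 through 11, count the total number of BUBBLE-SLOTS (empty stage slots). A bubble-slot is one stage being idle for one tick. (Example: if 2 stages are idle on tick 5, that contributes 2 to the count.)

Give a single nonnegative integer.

Tick 1: [PARSE:P1(v=8,ok=F), VALIDATE:-, TRANSFORM:-, EMIT:-] out:-; bubbles=3
Tick 2: [PARSE:P2(v=18,ok=F), VALIDATE:P1(v=8,ok=F), TRANSFORM:-, EMIT:-] out:-; bubbles=2
Tick 3: [PARSE:P3(v=11,ok=F), VALIDATE:P2(v=18,ok=F), TRANSFORM:P1(v=0,ok=F), EMIT:-] out:-; bubbles=1
Tick 4: [PARSE:-, VALIDATE:P3(v=11,ok=F), TRANSFORM:P2(v=0,ok=F), EMIT:P1(v=0,ok=F)] out:-; bubbles=1
Tick 5: [PARSE:-, VALIDATE:-, TRANSFORM:P3(v=0,ok=F), EMIT:P2(v=0,ok=F)] out:P1(v=0); bubbles=2
Tick 6: [PARSE:P4(v=13,ok=F), VALIDATE:-, TRANSFORM:-, EMIT:P3(v=0,ok=F)] out:P2(v=0); bubbles=2
Tick 7: [PARSE:P5(v=9,ok=F), VALIDATE:P4(v=13,ok=T), TRANSFORM:-, EMIT:-] out:P3(v=0); bubbles=2
Tick 8: [PARSE:-, VALIDATE:P5(v=9,ok=F), TRANSFORM:P4(v=39,ok=T), EMIT:-] out:-; bubbles=2
Tick 9: [PARSE:-, VALIDATE:-, TRANSFORM:P5(v=0,ok=F), EMIT:P4(v=39,ok=T)] out:-; bubbles=2
Tick 10: [PARSE:-, VALIDATE:-, TRANSFORM:-, EMIT:P5(v=0,ok=F)] out:P4(v=39); bubbles=3
Tick 11: [PARSE:-, VALIDATE:-, TRANSFORM:-, EMIT:-] out:P5(v=0); bubbles=4
Total bubble-slots: 24

Answer: 24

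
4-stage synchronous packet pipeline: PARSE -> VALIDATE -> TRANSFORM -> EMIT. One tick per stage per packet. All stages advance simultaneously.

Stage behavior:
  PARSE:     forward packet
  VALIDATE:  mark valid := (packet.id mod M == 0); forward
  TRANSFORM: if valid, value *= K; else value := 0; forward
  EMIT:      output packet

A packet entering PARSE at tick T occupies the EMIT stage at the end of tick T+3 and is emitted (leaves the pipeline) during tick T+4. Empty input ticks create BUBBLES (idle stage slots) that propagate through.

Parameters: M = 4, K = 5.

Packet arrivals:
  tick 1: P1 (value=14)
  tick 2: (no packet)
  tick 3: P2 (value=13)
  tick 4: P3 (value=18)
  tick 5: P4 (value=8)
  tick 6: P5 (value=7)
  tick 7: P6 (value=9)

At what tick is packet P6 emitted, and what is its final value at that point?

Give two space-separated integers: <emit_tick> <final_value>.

Tick 1: [PARSE:P1(v=14,ok=F), VALIDATE:-, TRANSFORM:-, EMIT:-] out:-; in:P1
Tick 2: [PARSE:-, VALIDATE:P1(v=14,ok=F), TRANSFORM:-, EMIT:-] out:-; in:-
Tick 3: [PARSE:P2(v=13,ok=F), VALIDATE:-, TRANSFORM:P1(v=0,ok=F), EMIT:-] out:-; in:P2
Tick 4: [PARSE:P3(v=18,ok=F), VALIDATE:P2(v=13,ok=F), TRANSFORM:-, EMIT:P1(v=0,ok=F)] out:-; in:P3
Tick 5: [PARSE:P4(v=8,ok=F), VALIDATE:P3(v=18,ok=F), TRANSFORM:P2(v=0,ok=F), EMIT:-] out:P1(v=0); in:P4
Tick 6: [PARSE:P5(v=7,ok=F), VALIDATE:P4(v=8,ok=T), TRANSFORM:P3(v=0,ok=F), EMIT:P2(v=0,ok=F)] out:-; in:P5
Tick 7: [PARSE:P6(v=9,ok=F), VALIDATE:P5(v=7,ok=F), TRANSFORM:P4(v=40,ok=T), EMIT:P3(v=0,ok=F)] out:P2(v=0); in:P6
Tick 8: [PARSE:-, VALIDATE:P6(v=9,ok=F), TRANSFORM:P5(v=0,ok=F), EMIT:P4(v=40,ok=T)] out:P3(v=0); in:-
Tick 9: [PARSE:-, VALIDATE:-, TRANSFORM:P6(v=0,ok=F), EMIT:P5(v=0,ok=F)] out:P4(v=40); in:-
Tick 10: [PARSE:-, VALIDATE:-, TRANSFORM:-, EMIT:P6(v=0,ok=F)] out:P5(v=0); in:-
Tick 11: [PARSE:-, VALIDATE:-, TRANSFORM:-, EMIT:-] out:P6(v=0); in:-
P6: arrives tick 7, valid=False (id=6, id%4=2), emit tick 11, final value 0

Answer: 11 0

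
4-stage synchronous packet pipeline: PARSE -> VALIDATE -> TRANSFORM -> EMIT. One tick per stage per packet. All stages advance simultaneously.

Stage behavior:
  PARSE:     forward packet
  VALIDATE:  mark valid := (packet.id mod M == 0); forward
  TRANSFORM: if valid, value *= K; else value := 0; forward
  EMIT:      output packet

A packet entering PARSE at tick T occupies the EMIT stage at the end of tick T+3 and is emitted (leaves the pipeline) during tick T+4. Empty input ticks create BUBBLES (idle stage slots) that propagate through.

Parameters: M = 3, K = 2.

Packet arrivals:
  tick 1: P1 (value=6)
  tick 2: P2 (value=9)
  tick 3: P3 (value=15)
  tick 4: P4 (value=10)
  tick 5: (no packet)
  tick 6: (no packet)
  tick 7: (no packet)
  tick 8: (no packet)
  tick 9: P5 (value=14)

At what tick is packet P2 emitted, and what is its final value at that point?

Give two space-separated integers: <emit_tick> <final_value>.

Tick 1: [PARSE:P1(v=6,ok=F), VALIDATE:-, TRANSFORM:-, EMIT:-] out:-; in:P1
Tick 2: [PARSE:P2(v=9,ok=F), VALIDATE:P1(v=6,ok=F), TRANSFORM:-, EMIT:-] out:-; in:P2
Tick 3: [PARSE:P3(v=15,ok=F), VALIDATE:P2(v=9,ok=F), TRANSFORM:P1(v=0,ok=F), EMIT:-] out:-; in:P3
Tick 4: [PARSE:P4(v=10,ok=F), VALIDATE:P3(v=15,ok=T), TRANSFORM:P2(v=0,ok=F), EMIT:P1(v=0,ok=F)] out:-; in:P4
Tick 5: [PARSE:-, VALIDATE:P4(v=10,ok=F), TRANSFORM:P3(v=30,ok=T), EMIT:P2(v=0,ok=F)] out:P1(v=0); in:-
Tick 6: [PARSE:-, VALIDATE:-, TRANSFORM:P4(v=0,ok=F), EMIT:P3(v=30,ok=T)] out:P2(v=0); in:-
Tick 7: [PARSE:-, VALIDATE:-, TRANSFORM:-, EMIT:P4(v=0,ok=F)] out:P3(v=30); in:-
Tick 8: [PARSE:-, VALIDATE:-, TRANSFORM:-, EMIT:-] out:P4(v=0); in:-
Tick 9: [PARSE:P5(v=14,ok=F), VALIDATE:-, TRANSFORM:-, EMIT:-] out:-; in:P5
Tick 10: [PARSE:-, VALIDATE:P5(v=14,ok=F), TRANSFORM:-, EMIT:-] out:-; in:-
Tick 11: [PARSE:-, VALIDATE:-, TRANSFORM:P5(v=0,ok=F), EMIT:-] out:-; in:-
Tick 12: [PARSE:-, VALIDATE:-, TRANSFORM:-, EMIT:P5(v=0,ok=F)] out:-; in:-
Tick 13: [PARSE:-, VALIDATE:-, TRANSFORM:-, EMIT:-] out:P5(v=0); in:-
P2: arrives tick 2, valid=False (id=2, id%3=2), emit tick 6, final value 0

Answer: 6 0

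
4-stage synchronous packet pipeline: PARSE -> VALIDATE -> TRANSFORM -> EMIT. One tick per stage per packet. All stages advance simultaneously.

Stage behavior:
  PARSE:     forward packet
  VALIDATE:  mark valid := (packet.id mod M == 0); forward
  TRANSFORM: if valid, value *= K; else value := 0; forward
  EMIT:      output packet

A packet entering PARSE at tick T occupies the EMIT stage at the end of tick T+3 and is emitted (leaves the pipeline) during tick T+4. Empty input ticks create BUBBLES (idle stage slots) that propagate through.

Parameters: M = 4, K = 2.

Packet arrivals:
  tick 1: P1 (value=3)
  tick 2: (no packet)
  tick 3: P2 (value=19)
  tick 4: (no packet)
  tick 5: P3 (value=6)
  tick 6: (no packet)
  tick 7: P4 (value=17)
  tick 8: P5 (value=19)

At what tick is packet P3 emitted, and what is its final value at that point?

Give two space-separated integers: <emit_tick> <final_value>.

Answer: 9 0

Derivation:
Tick 1: [PARSE:P1(v=3,ok=F), VALIDATE:-, TRANSFORM:-, EMIT:-] out:-; in:P1
Tick 2: [PARSE:-, VALIDATE:P1(v=3,ok=F), TRANSFORM:-, EMIT:-] out:-; in:-
Tick 3: [PARSE:P2(v=19,ok=F), VALIDATE:-, TRANSFORM:P1(v=0,ok=F), EMIT:-] out:-; in:P2
Tick 4: [PARSE:-, VALIDATE:P2(v=19,ok=F), TRANSFORM:-, EMIT:P1(v=0,ok=F)] out:-; in:-
Tick 5: [PARSE:P3(v=6,ok=F), VALIDATE:-, TRANSFORM:P2(v=0,ok=F), EMIT:-] out:P1(v=0); in:P3
Tick 6: [PARSE:-, VALIDATE:P3(v=6,ok=F), TRANSFORM:-, EMIT:P2(v=0,ok=F)] out:-; in:-
Tick 7: [PARSE:P4(v=17,ok=F), VALIDATE:-, TRANSFORM:P3(v=0,ok=F), EMIT:-] out:P2(v=0); in:P4
Tick 8: [PARSE:P5(v=19,ok=F), VALIDATE:P4(v=17,ok=T), TRANSFORM:-, EMIT:P3(v=0,ok=F)] out:-; in:P5
Tick 9: [PARSE:-, VALIDATE:P5(v=19,ok=F), TRANSFORM:P4(v=34,ok=T), EMIT:-] out:P3(v=0); in:-
Tick 10: [PARSE:-, VALIDATE:-, TRANSFORM:P5(v=0,ok=F), EMIT:P4(v=34,ok=T)] out:-; in:-
Tick 11: [PARSE:-, VALIDATE:-, TRANSFORM:-, EMIT:P5(v=0,ok=F)] out:P4(v=34); in:-
Tick 12: [PARSE:-, VALIDATE:-, TRANSFORM:-, EMIT:-] out:P5(v=0); in:-
P3: arrives tick 5, valid=False (id=3, id%4=3), emit tick 9, final value 0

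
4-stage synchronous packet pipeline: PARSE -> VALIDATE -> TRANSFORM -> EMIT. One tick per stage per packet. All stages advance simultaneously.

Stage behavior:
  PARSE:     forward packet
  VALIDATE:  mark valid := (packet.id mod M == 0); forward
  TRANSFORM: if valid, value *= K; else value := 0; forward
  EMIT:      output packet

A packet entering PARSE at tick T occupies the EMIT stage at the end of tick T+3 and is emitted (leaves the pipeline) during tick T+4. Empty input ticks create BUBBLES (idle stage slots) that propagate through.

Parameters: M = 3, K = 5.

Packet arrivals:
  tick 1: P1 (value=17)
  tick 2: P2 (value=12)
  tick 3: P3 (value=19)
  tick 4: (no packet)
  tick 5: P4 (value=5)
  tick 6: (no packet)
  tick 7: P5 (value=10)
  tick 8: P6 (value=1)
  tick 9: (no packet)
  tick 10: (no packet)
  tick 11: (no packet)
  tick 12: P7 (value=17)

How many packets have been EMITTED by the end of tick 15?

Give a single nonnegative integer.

Tick 1: [PARSE:P1(v=17,ok=F), VALIDATE:-, TRANSFORM:-, EMIT:-] out:-; in:P1
Tick 2: [PARSE:P2(v=12,ok=F), VALIDATE:P1(v=17,ok=F), TRANSFORM:-, EMIT:-] out:-; in:P2
Tick 3: [PARSE:P3(v=19,ok=F), VALIDATE:P2(v=12,ok=F), TRANSFORM:P1(v=0,ok=F), EMIT:-] out:-; in:P3
Tick 4: [PARSE:-, VALIDATE:P3(v=19,ok=T), TRANSFORM:P2(v=0,ok=F), EMIT:P1(v=0,ok=F)] out:-; in:-
Tick 5: [PARSE:P4(v=5,ok=F), VALIDATE:-, TRANSFORM:P3(v=95,ok=T), EMIT:P2(v=0,ok=F)] out:P1(v=0); in:P4
Tick 6: [PARSE:-, VALIDATE:P4(v=5,ok=F), TRANSFORM:-, EMIT:P3(v=95,ok=T)] out:P2(v=0); in:-
Tick 7: [PARSE:P5(v=10,ok=F), VALIDATE:-, TRANSFORM:P4(v=0,ok=F), EMIT:-] out:P3(v=95); in:P5
Tick 8: [PARSE:P6(v=1,ok=F), VALIDATE:P5(v=10,ok=F), TRANSFORM:-, EMIT:P4(v=0,ok=F)] out:-; in:P6
Tick 9: [PARSE:-, VALIDATE:P6(v=1,ok=T), TRANSFORM:P5(v=0,ok=F), EMIT:-] out:P4(v=0); in:-
Tick 10: [PARSE:-, VALIDATE:-, TRANSFORM:P6(v=5,ok=T), EMIT:P5(v=0,ok=F)] out:-; in:-
Tick 11: [PARSE:-, VALIDATE:-, TRANSFORM:-, EMIT:P6(v=5,ok=T)] out:P5(v=0); in:-
Tick 12: [PARSE:P7(v=17,ok=F), VALIDATE:-, TRANSFORM:-, EMIT:-] out:P6(v=5); in:P7
Tick 13: [PARSE:-, VALIDATE:P7(v=17,ok=F), TRANSFORM:-, EMIT:-] out:-; in:-
Tick 14: [PARSE:-, VALIDATE:-, TRANSFORM:P7(v=0,ok=F), EMIT:-] out:-; in:-
Tick 15: [PARSE:-, VALIDATE:-, TRANSFORM:-, EMIT:P7(v=0,ok=F)] out:-; in:-
Emitted by tick 15: ['P1', 'P2', 'P3', 'P4', 'P5', 'P6']

Answer: 6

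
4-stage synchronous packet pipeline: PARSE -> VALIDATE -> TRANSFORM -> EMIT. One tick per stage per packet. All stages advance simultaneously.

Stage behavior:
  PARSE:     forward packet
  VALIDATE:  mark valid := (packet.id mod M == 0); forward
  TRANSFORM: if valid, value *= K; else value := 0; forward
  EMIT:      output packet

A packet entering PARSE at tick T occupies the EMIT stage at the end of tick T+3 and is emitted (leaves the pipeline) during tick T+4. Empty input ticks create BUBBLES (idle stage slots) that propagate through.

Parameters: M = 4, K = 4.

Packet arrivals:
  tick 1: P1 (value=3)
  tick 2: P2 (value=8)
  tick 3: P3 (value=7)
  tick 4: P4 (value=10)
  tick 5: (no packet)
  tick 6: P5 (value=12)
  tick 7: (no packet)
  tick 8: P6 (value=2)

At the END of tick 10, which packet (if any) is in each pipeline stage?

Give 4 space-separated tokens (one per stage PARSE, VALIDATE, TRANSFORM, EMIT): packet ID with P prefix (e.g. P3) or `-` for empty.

Answer: - - P6 -

Derivation:
Tick 1: [PARSE:P1(v=3,ok=F), VALIDATE:-, TRANSFORM:-, EMIT:-] out:-; in:P1
Tick 2: [PARSE:P2(v=8,ok=F), VALIDATE:P1(v=3,ok=F), TRANSFORM:-, EMIT:-] out:-; in:P2
Tick 3: [PARSE:P3(v=7,ok=F), VALIDATE:P2(v=8,ok=F), TRANSFORM:P1(v=0,ok=F), EMIT:-] out:-; in:P3
Tick 4: [PARSE:P4(v=10,ok=F), VALIDATE:P3(v=7,ok=F), TRANSFORM:P2(v=0,ok=F), EMIT:P1(v=0,ok=F)] out:-; in:P4
Tick 5: [PARSE:-, VALIDATE:P4(v=10,ok=T), TRANSFORM:P3(v=0,ok=F), EMIT:P2(v=0,ok=F)] out:P1(v=0); in:-
Tick 6: [PARSE:P5(v=12,ok=F), VALIDATE:-, TRANSFORM:P4(v=40,ok=T), EMIT:P3(v=0,ok=F)] out:P2(v=0); in:P5
Tick 7: [PARSE:-, VALIDATE:P5(v=12,ok=F), TRANSFORM:-, EMIT:P4(v=40,ok=T)] out:P3(v=0); in:-
Tick 8: [PARSE:P6(v=2,ok=F), VALIDATE:-, TRANSFORM:P5(v=0,ok=F), EMIT:-] out:P4(v=40); in:P6
Tick 9: [PARSE:-, VALIDATE:P6(v=2,ok=F), TRANSFORM:-, EMIT:P5(v=0,ok=F)] out:-; in:-
Tick 10: [PARSE:-, VALIDATE:-, TRANSFORM:P6(v=0,ok=F), EMIT:-] out:P5(v=0); in:-
At end of tick 10: ['-', '-', 'P6', '-']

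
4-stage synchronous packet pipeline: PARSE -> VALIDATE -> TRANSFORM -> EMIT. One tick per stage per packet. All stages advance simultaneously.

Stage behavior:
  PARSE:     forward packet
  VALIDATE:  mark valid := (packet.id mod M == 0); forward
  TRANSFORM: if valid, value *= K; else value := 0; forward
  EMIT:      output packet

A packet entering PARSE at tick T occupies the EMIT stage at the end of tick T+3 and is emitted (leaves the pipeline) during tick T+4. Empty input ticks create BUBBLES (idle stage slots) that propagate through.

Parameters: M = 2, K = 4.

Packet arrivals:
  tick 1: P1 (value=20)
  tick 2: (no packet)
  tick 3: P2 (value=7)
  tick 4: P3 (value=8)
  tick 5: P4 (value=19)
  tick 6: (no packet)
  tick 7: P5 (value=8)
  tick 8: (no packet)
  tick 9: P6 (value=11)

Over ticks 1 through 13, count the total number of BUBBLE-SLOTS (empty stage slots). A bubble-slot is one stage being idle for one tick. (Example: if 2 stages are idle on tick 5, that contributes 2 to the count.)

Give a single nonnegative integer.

Answer: 28

Derivation:
Tick 1: [PARSE:P1(v=20,ok=F), VALIDATE:-, TRANSFORM:-, EMIT:-] out:-; bubbles=3
Tick 2: [PARSE:-, VALIDATE:P1(v=20,ok=F), TRANSFORM:-, EMIT:-] out:-; bubbles=3
Tick 3: [PARSE:P2(v=7,ok=F), VALIDATE:-, TRANSFORM:P1(v=0,ok=F), EMIT:-] out:-; bubbles=2
Tick 4: [PARSE:P3(v=8,ok=F), VALIDATE:P2(v=7,ok=T), TRANSFORM:-, EMIT:P1(v=0,ok=F)] out:-; bubbles=1
Tick 5: [PARSE:P4(v=19,ok=F), VALIDATE:P3(v=8,ok=F), TRANSFORM:P2(v=28,ok=T), EMIT:-] out:P1(v=0); bubbles=1
Tick 6: [PARSE:-, VALIDATE:P4(v=19,ok=T), TRANSFORM:P3(v=0,ok=F), EMIT:P2(v=28,ok=T)] out:-; bubbles=1
Tick 7: [PARSE:P5(v=8,ok=F), VALIDATE:-, TRANSFORM:P4(v=76,ok=T), EMIT:P3(v=0,ok=F)] out:P2(v=28); bubbles=1
Tick 8: [PARSE:-, VALIDATE:P5(v=8,ok=F), TRANSFORM:-, EMIT:P4(v=76,ok=T)] out:P3(v=0); bubbles=2
Tick 9: [PARSE:P6(v=11,ok=F), VALIDATE:-, TRANSFORM:P5(v=0,ok=F), EMIT:-] out:P4(v=76); bubbles=2
Tick 10: [PARSE:-, VALIDATE:P6(v=11,ok=T), TRANSFORM:-, EMIT:P5(v=0,ok=F)] out:-; bubbles=2
Tick 11: [PARSE:-, VALIDATE:-, TRANSFORM:P6(v=44,ok=T), EMIT:-] out:P5(v=0); bubbles=3
Tick 12: [PARSE:-, VALIDATE:-, TRANSFORM:-, EMIT:P6(v=44,ok=T)] out:-; bubbles=3
Tick 13: [PARSE:-, VALIDATE:-, TRANSFORM:-, EMIT:-] out:P6(v=44); bubbles=4
Total bubble-slots: 28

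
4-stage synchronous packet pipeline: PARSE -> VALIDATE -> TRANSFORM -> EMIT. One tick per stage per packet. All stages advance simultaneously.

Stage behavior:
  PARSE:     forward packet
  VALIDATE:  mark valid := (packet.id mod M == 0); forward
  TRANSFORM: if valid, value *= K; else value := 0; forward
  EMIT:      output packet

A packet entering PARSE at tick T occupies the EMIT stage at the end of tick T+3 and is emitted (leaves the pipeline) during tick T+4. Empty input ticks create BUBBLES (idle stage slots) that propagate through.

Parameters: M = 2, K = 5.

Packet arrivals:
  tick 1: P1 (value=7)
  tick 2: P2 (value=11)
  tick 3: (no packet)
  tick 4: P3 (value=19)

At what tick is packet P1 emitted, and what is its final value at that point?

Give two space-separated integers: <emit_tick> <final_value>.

Answer: 5 0

Derivation:
Tick 1: [PARSE:P1(v=7,ok=F), VALIDATE:-, TRANSFORM:-, EMIT:-] out:-; in:P1
Tick 2: [PARSE:P2(v=11,ok=F), VALIDATE:P1(v=7,ok=F), TRANSFORM:-, EMIT:-] out:-; in:P2
Tick 3: [PARSE:-, VALIDATE:P2(v=11,ok=T), TRANSFORM:P1(v=0,ok=F), EMIT:-] out:-; in:-
Tick 4: [PARSE:P3(v=19,ok=F), VALIDATE:-, TRANSFORM:P2(v=55,ok=T), EMIT:P1(v=0,ok=F)] out:-; in:P3
Tick 5: [PARSE:-, VALIDATE:P3(v=19,ok=F), TRANSFORM:-, EMIT:P2(v=55,ok=T)] out:P1(v=0); in:-
Tick 6: [PARSE:-, VALIDATE:-, TRANSFORM:P3(v=0,ok=F), EMIT:-] out:P2(v=55); in:-
Tick 7: [PARSE:-, VALIDATE:-, TRANSFORM:-, EMIT:P3(v=0,ok=F)] out:-; in:-
Tick 8: [PARSE:-, VALIDATE:-, TRANSFORM:-, EMIT:-] out:P3(v=0); in:-
P1: arrives tick 1, valid=False (id=1, id%2=1), emit tick 5, final value 0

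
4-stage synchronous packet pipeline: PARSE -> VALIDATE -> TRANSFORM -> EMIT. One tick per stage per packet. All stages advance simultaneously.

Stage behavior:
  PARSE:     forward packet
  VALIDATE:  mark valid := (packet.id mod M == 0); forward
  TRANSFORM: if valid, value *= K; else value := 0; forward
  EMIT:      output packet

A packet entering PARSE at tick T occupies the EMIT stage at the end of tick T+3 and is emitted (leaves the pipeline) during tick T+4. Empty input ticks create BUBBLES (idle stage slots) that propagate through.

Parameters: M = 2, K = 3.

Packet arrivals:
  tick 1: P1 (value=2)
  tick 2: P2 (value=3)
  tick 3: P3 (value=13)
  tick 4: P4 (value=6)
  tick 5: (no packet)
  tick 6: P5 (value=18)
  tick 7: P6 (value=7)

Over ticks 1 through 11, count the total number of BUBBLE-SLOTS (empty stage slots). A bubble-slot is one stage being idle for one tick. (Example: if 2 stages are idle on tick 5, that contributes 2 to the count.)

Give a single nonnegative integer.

Answer: 20

Derivation:
Tick 1: [PARSE:P1(v=2,ok=F), VALIDATE:-, TRANSFORM:-, EMIT:-] out:-; bubbles=3
Tick 2: [PARSE:P2(v=3,ok=F), VALIDATE:P1(v=2,ok=F), TRANSFORM:-, EMIT:-] out:-; bubbles=2
Tick 3: [PARSE:P3(v=13,ok=F), VALIDATE:P2(v=3,ok=T), TRANSFORM:P1(v=0,ok=F), EMIT:-] out:-; bubbles=1
Tick 4: [PARSE:P4(v=6,ok=F), VALIDATE:P3(v=13,ok=F), TRANSFORM:P2(v=9,ok=T), EMIT:P1(v=0,ok=F)] out:-; bubbles=0
Tick 5: [PARSE:-, VALIDATE:P4(v=6,ok=T), TRANSFORM:P3(v=0,ok=F), EMIT:P2(v=9,ok=T)] out:P1(v=0); bubbles=1
Tick 6: [PARSE:P5(v=18,ok=F), VALIDATE:-, TRANSFORM:P4(v=18,ok=T), EMIT:P3(v=0,ok=F)] out:P2(v=9); bubbles=1
Tick 7: [PARSE:P6(v=7,ok=F), VALIDATE:P5(v=18,ok=F), TRANSFORM:-, EMIT:P4(v=18,ok=T)] out:P3(v=0); bubbles=1
Tick 8: [PARSE:-, VALIDATE:P6(v=7,ok=T), TRANSFORM:P5(v=0,ok=F), EMIT:-] out:P4(v=18); bubbles=2
Tick 9: [PARSE:-, VALIDATE:-, TRANSFORM:P6(v=21,ok=T), EMIT:P5(v=0,ok=F)] out:-; bubbles=2
Tick 10: [PARSE:-, VALIDATE:-, TRANSFORM:-, EMIT:P6(v=21,ok=T)] out:P5(v=0); bubbles=3
Tick 11: [PARSE:-, VALIDATE:-, TRANSFORM:-, EMIT:-] out:P6(v=21); bubbles=4
Total bubble-slots: 20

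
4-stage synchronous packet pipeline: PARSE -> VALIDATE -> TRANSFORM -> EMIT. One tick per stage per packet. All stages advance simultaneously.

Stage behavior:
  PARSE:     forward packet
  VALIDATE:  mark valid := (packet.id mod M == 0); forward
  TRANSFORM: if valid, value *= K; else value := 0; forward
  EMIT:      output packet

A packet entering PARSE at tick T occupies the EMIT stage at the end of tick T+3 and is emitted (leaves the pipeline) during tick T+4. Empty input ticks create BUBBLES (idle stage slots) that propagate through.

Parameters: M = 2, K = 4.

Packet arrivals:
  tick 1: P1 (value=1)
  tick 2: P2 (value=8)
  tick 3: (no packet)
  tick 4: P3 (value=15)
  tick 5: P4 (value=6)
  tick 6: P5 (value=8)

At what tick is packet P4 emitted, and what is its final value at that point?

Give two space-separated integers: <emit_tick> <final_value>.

Tick 1: [PARSE:P1(v=1,ok=F), VALIDATE:-, TRANSFORM:-, EMIT:-] out:-; in:P1
Tick 2: [PARSE:P2(v=8,ok=F), VALIDATE:P1(v=1,ok=F), TRANSFORM:-, EMIT:-] out:-; in:P2
Tick 3: [PARSE:-, VALIDATE:P2(v=8,ok=T), TRANSFORM:P1(v=0,ok=F), EMIT:-] out:-; in:-
Tick 4: [PARSE:P3(v=15,ok=F), VALIDATE:-, TRANSFORM:P2(v=32,ok=T), EMIT:P1(v=0,ok=F)] out:-; in:P3
Tick 5: [PARSE:P4(v=6,ok=F), VALIDATE:P3(v=15,ok=F), TRANSFORM:-, EMIT:P2(v=32,ok=T)] out:P1(v=0); in:P4
Tick 6: [PARSE:P5(v=8,ok=F), VALIDATE:P4(v=6,ok=T), TRANSFORM:P3(v=0,ok=F), EMIT:-] out:P2(v=32); in:P5
Tick 7: [PARSE:-, VALIDATE:P5(v=8,ok=F), TRANSFORM:P4(v=24,ok=T), EMIT:P3(v=0,ok=F)] out:-; in:-
Tick 8: [PARSE:-, VALIDATE:-, TRANSFORM:P5(v=0,ok=F), EMIT:P4(v=24,ok=T)] out:P3(v=0); in:-
Tick 9: [PARSE:-, VALIDATE:-, TRANSFORM:-, EMIT:P5(v=0,ok=F)] out:P4(v=24); in:-
Tick 10: [PARSE:-, VALIDATE:-, TRANSFORM:-, EMIT:-] out:P5(v=0); in:-
P4: arrives tick 5, valid=True (id=4, id%2=0), emit tick 9, final value 24

Answer: 9 24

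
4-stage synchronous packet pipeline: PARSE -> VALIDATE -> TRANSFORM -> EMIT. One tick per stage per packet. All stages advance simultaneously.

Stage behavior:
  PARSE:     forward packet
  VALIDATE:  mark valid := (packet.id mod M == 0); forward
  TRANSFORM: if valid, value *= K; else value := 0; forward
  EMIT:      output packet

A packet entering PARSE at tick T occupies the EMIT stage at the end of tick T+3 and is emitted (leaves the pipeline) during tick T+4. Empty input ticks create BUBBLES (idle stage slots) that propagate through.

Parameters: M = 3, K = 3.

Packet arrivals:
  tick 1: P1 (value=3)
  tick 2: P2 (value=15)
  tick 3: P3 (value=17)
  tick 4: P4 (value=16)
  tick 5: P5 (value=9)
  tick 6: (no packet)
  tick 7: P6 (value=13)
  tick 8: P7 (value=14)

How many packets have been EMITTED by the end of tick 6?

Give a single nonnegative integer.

Tick 1: [PARSE:P1(v=3,ok=F), VALIDATE:-, TRANSFORM:-, EMIT:-] out:-; in:P1
Tick 2: [PARSE:P2(v=15,ok=F), VALIDATE:P1(v=3,ok=F), TRANSFORM:-, EMIT:-] out:-; in:P2
Tick 3: [PARSE:P3(v=17,ok=F), VALIDATE:P2(v=15,ok=F), TRANSFORM:P1(v=0,ok=F), EMIT:-] out:-; in:P3
Tick 4: [PARSE:P4(v=16,ok=F), VALIDATE:P3(v=17,ok=T), TRANSFORM:P2(v=0,ok=F), EMIT:P1(v=0,ok=F)] out:-; in:P4
Tick 5: [PARSE:P5(v=9,ok=F), VALIDATE:P4(v=16,ok=F), TRANSFORM:P3(v=51,ok=T), EMIT:P2(v=0,ok=F)] out:P1(v=0); in:P5
Tick 6: [PARSE:-, VALIDATE:P5(v=9,ok=F), TRANSFORM:P4(v=0,ok=F), EMIT:P3(v=51,ok=T)] out:P2(v=0); in:-
Emitted by tick 6: ['P1', 'P2']

Answer: 2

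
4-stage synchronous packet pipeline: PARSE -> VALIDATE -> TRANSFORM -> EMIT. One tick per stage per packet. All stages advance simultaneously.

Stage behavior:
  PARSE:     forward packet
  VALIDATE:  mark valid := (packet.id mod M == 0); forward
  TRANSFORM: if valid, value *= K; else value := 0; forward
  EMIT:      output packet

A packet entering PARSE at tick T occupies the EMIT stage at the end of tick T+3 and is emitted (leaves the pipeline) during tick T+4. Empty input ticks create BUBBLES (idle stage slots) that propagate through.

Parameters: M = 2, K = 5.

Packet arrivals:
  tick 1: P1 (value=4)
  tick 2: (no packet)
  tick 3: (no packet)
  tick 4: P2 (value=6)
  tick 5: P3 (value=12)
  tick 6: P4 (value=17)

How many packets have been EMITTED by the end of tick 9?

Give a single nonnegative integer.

Tick 1: [PARSE:P1(v=4,ok=F), VALIDATE:-, TRANSFORM:-, EMIT:-] out:-; in:P1
Tick 2: [PARSE:-, VALIDATE:P1(v=4,ok=F), TRANSFORM:-, EMIT:-] out:-; in:-
Tick 3: [PARSE:-, VALIDATE:-, TRANSFORM:P1(v=0,ok=F), EMIT:-] out:-; in:-
Tick 4: [PARSE:P2(v=6,ok=F), VALIDATE:-, TRANSFORM:-, EMIT:P1(v=0,ok=F)] out:-; in:P2
Tick 5: [PARSE:P3(v=12,ok=F), VALIDATE:P2(v=6,ok=T), TRANSFORM:-, EMIT:-] out:P1(v=0); in:P3
Tick 6: [PARSE:P4(v=17,ok=F), VALIDATE:P3(v=12,ok=F), TRANSFORM:P2(v=30,ok=T), EMIT:-] out:-; in:P4
Tick 7: [PARSE:-, VALIDATE:P4(v=17,ok=T), TRANSFORM:P3(v=0,ok=F), EMIT:P2(v=30,ok=T)] out:-; in:-
Tick 8: [PARSE:-, VALIDATE:-, TRANSFORM:P4(v=85,ok=T), EMIT:P3(v=0,ok=F)] out:P2(v=30); in:-
Tick 9: [PARSE:-, VALIDATE:-, TRANSFORM:-, EMIT:P4(v=85,ok=T)] out:P3(v=0); in:-
Emitted by tick 9: ['P1', 'P2', 'P3']

Answer: 3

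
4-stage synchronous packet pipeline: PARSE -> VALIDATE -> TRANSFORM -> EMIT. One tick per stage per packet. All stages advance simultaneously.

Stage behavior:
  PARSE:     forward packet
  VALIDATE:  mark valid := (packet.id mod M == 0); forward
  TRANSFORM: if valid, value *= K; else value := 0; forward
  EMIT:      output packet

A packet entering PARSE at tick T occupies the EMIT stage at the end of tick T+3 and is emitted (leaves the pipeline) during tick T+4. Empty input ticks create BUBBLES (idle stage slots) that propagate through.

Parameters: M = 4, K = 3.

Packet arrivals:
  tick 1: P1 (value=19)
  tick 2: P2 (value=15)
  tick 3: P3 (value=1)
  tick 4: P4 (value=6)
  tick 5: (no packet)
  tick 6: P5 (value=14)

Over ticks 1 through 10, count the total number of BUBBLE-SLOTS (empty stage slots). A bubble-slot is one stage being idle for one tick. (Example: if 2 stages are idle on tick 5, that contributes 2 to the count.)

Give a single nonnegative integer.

Answer: 20

Derivation:
Tick 1: [PARSE:P1(v=19,ok=F), VALIDATE:-, TRANSFORM:-, EMIT:-] out:-; bubbles=3
Tick 2: [PARSE:P2(v=15,ok=F), VALIDATE:P1(v=19,ok=F), TRANSFORM:-, EMIT:-] out:-; bubbles=2
Tick 3: [PARSE:P3(v=1,ok=F), VALIDATE:P2(v=15,ok=F), TRANSFORM:P1(v=0,ok=F), EMIT:-] out:-; bubbles=1
Tick 4: [PARSE:P4(v=6,ok=F), VALIDATE:P3(v=1,ok=F), TRANSFORM:P2(v=0,ok=F), EMIT:P1(v=0,ok=F)] out:-; bubbles=0
Tick 5: [PARSE:-, VALIDATE:P4(v=6,ok=T), TRANSFORM:P3(v=0,ok=F), EMIT:P2(v=0,ok=F)] out:P1(v=0); bubbles=1
Tick 6: [PARSE:P5(v=14,ok=F), VALIDATE:-, TRANSFORM:P4(v=18,ok=T), EMIT:P3(v=0,ok=F)] out:P2(v=0); bubbles=1
Tick 7: [PARSE:-, VALIDATE:P5(v=14,ok=F), TRANSFORM:-, EMIT:P4(v=18,ok=T)] out:P3(v=0); bubbles=2
Tick 8: [PARSE:-, VALIDATE:-, TRANSFORM:P5(v=0,ok=F), EMIT:-] out:P4(v=18); bubbles=3
Tick 9: [PARSE:-, VALIDATE:-, TRANSFORM:-, EMIT:P5(v=0,ok=F)] out:-; bubbles=3
Tick 10: [PARSE:-, VALIDATE:-, TRANSFORM:-, EMIT:-] out:P5(v=0); bubbles=4
Total bubble-slots: 20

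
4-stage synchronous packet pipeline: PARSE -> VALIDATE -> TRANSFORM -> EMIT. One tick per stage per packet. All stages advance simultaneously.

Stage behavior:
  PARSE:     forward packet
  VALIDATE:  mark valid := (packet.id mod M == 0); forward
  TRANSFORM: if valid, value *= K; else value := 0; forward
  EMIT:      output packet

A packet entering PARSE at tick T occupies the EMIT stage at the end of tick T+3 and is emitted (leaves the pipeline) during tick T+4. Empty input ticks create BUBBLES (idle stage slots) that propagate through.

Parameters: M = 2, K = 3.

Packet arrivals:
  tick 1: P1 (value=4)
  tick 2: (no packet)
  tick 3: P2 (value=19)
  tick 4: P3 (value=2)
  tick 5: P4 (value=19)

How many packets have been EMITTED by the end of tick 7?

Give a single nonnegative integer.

Tick 1: [PARSE:P1(v=4,ok=F), VALIDATE:-, TRANSFORM:-, EMIT:-] out:-; in:P1
Tick 2: [PARSE:-, VALIDATE:P1(v=4,ok=F), TRANSFORM:-, EMIT:-] out:-; in:-
Tick 3: [PARSE:P2(v=19,ok=F), VALIDATE:-, TRANSFORM:P1(v=0,ok=F), EMIT:-] out:-; in:P2
Tick 4: [PARSE:P3(v=2,ok=F), VALIDATE:P2(v=19,ok=T), TRANSFORM:-, EMIT:P1(v=0,ok=F)] out:-; in:P3
Tick 5: [PARSE:P4(v=19,ok=F), VALIDATE:P3(v=2,ok=F), TRANSFORM:P2(v=57,ok=T), EMIT:-] out:P1(v=0); in:P4
Tick 6: [PARSE:-, VALIDATE:P4(v=19,ok=T), TRANSFORM:P3(v=0,ok=F), EMIT:P2(v=57,ok=T)] out:-; in:-
Tick 7: [PARSE:-, VALIDATE:-, TRANSFORM:P4(v=57,ok=T), EMIT:P3(v=0,ok=F)] out:P2(v=57); in:-
Emitted by tick 7: ['P1', 'P2']

Answer: 2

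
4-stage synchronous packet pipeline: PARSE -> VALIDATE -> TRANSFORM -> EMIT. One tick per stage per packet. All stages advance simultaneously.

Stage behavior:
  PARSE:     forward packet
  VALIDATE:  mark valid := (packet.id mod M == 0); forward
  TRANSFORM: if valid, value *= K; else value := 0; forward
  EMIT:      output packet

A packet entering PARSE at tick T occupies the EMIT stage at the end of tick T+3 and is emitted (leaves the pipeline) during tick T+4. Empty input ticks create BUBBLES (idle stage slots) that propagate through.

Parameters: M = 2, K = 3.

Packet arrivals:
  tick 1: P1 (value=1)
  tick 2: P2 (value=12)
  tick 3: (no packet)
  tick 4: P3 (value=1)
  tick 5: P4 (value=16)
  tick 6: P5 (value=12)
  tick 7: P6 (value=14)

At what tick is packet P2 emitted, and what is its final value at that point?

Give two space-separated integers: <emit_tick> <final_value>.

Answer: 6 36

Derivation:
Tick 1: [PARSE:P1(v=1,ok=F), VALIDATE:-, TRANSFORM:-, EMIT:-] out:-; in:P1
Tick 2: [PARSE:P2(v=12,ok=F), VALIDATE:P1(v=1,ok=F), TRANSFORM:-, EMIT:-] out:-; in:P2
Tick 3: [PARSE:-, VALIDATE:P2(v=12,ok=T), TRANSFORM:P1(v=0,ok=F), EMIT:-] out:-; in:-
Tick 4: [PARSE:P3(v=1,ok=F), VALIDATE:-, TRANSFORM:P2(v=36,ok=T), EMIT:P1(v=0,ok=F)] out:-; in:P3
Tick 5: [PARSE:P4(v=16,ok=F), VALIDATE:P3(v=1,ok=F), TRANSFORM:-, EMIT:P2(v=36,ok=T)] out:P1(v=0); in:P4
Tick 6: [PARSE:P5(v=12,ok=F), VALIDATE:P4(v=16,ok=T), TRANSFORM:P3(v=0,ok=F), EMIT:-] out:P2(v=36); in:P5
Tick 7: [PARSE:P6(v=14,ok=F), VALIDATE:P5(v=12,ok=F), TRANSFORM:P4(v=48,ok=T), EMIT:P3(v=0,ok=F)] out:-; in:P6
Tick 8: [PARSE:-, VALIDATE:P6(v=14,ok=T), TRANSFORM:P5(v=0,ok=F), EMIT:P4(v=48,ok=T)] out:P3(v=0); in:-
Tick 9: [PARSE:-, VALIDATE:-, TRANSFORM:P6(v=42,ok=T), EMIT:P5(v=0,ok=F)] out:P4(v=48); in:-
Tick 10: [PARSE:-, VALIDATE:-, TRANSFORM:-, EMIT:P6(v=42,ok=T)] out:P5(v=0); in:-
Tick 11: [PARSE:-, VALIDATE:-, TRANSFORM:-, EMIT:-] out:P6(v=42); in:-
P2: arrives tick 2, valid=True (id=2, id%2=0), emit tick 6, final value 36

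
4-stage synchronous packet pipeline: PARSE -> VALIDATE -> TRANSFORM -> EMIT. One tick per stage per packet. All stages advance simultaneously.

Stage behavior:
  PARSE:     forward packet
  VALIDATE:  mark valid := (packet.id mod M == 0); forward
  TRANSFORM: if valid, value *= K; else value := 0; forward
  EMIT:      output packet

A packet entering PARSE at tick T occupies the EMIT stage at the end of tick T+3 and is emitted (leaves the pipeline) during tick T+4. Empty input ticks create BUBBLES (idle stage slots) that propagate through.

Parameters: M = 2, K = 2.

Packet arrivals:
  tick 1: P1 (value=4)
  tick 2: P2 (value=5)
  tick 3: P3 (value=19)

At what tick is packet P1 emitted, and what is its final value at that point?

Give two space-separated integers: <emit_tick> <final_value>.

Tick 1: [PARSE:P1(v=4,ok=F), VALIDATE:-, TRANSFORM:-, EMIT:-] out:-; in:P1
Tick 2: [PARSE:P2(v=5,ok=F), VALIDATE:P1(v=4,ok=F), TRANSFORM:-, EMIT:-] out:-; in:P2
Tick 3: [PARSE:P3(v=19,ok=F), VALIDATE:P2(v=5,ok=T), TRANSFORM:P1(v=0,ok=F), EMIT:-] out:-; in:P3
Tick 4: [PARSE:-, VALIDATE:P3(v=19,ok=F), TRANSFORM:P2(v=10,ok=T), EMIT:P1(v=0,ok=F)] out:-; in:-
Tick 5: [PARSE:-, VALIDATE:-, TRANSFORM:P3(v=0,ok=F), EMIT:P2(v=10,ok=T)] out:P1(v=0); in:-
Tick 6: [PARSE:-, VALIDATE:-, TRANSFORM:-, EMIT:P3(v=0,ok=F)] out:P2(v=10); in:-
Tick 7: [PARSE:-, VALIDATE:-, TRANSFORM:-, EMIT:-] out:P3(v=0); in:-
P1: arrives tick 1, valid=False (id=1, id%2=1), emit tick 5, final value 0

Answer: 5 0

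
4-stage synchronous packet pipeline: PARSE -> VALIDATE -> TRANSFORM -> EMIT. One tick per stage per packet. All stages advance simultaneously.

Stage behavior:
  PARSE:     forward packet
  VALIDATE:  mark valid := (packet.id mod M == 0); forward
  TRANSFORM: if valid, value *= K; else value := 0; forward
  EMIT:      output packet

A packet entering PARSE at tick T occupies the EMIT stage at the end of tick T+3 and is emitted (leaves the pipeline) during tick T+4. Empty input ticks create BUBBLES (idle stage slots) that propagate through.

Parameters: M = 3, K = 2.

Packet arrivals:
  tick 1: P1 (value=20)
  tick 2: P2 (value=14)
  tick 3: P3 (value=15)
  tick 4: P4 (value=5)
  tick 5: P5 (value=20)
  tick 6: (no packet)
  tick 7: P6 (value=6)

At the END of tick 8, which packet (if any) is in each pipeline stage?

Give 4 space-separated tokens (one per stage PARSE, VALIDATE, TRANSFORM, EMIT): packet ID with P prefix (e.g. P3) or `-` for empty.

Answer: - P6 - P5

Derivation:
Tick 1: [PARSE:P1(v=20,ok=F), VALIDATE:-, TRANSFORM:-, EMIT:-] out:-; in:P1
Tick 2: [PARSE:P2(v=14,ok=F), VALIDATE:P1(v=20,ok=F), TRANSFORM:-, EMIT:-] out:-; in:P2
Tick 3: [PARSE:P3(v=15,ok=F), VALIDATE:P2(v=14,ok=F), TRANSFORM:P1(v=0,ok=F), EMIT:-] out:-; in:P3
Tick 4: [PARSE:P4(v=5,ok=F), VALIDATE:P3(v=15,ok=T), TRANSFORM:P2(v=0,ok=F), EMIT:P1(v=0,ok=F)] out:-; in:P4
Tick 5: [PARSE:P5(v=20,ok=F), VALIDATE:P4(v=5,ok=F), TRANSFORM:P3(v=30,ok=T), EMIT:P2(v=0,ok=F)] out:P1(v=0); in:P5
Tick 6: [PARSE:-, VALIDATE:P5(v=20,ok=F), TRANSFORM:P4(v=0,ok=F), EMIT:P3(v=30,ok=T)] out:P2(v=0); in:-
Tick 7: [PARSE:P6(v=6,ok=F), VALIDATE:-, TRANSFORM:P5(v=0,ok=F), EMIT:P4(v=0,ok=F)] out:P3(v=30); in:P6
Tick 8: [PARSE:-, VALIDATE:P6(v=6,ok=T), TRANSFORM:-, EMIT:P5(v=0,ok=F)] out:P4(v=0); in:-
At end of tick 8: ['-', 'P6', '-', 'P5']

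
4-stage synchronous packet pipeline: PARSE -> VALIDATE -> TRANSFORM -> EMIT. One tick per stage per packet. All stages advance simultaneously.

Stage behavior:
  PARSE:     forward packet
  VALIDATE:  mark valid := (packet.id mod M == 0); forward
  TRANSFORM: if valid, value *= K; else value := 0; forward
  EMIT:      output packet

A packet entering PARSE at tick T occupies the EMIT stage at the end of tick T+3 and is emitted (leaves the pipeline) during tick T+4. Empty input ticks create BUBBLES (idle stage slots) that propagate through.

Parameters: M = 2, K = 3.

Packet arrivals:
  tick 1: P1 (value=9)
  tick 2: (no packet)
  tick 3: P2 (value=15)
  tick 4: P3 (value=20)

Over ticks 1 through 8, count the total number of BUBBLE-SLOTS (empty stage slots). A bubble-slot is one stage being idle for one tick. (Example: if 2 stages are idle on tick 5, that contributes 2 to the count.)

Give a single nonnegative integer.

Answer: 20

Derivation:
Tick 1: [PARSE:P1(v=9,ok=F), VALIDATE:-, TRANSFORM:-, EMIT:-] out:-; bubbles=3
Tick 2: [PARSE:-, VALIDATE:P1(v=9,ok=F), TRANSFORM:-, EMIT:-] out:-; bubbles=3
Tick 3: [PARSE:P2(v=15,ok=F), VALIDATE:-, TRANSFORM:P1(v=0,ok=F), EMIT:-] out:-; bubbles=2
Tick 4: [PARSE:P3(v=20,ok=F), VALIDATE:P2(v=15,ok=T), TRANSFORM:-, EMIT:P1(v=0,ok=F)] out:-; bubbles=1
Tick 5: [PARSE:-, VALIDATE:P3(v=20,ok=F), TRANSFORM:P2(v=45,ok=T), EMIT:-] out:P1(v=0); bubbles=2
Tick 6: [PARSE:-, VALIDATE:-, TRANSFORM:P3(v=0,ok=F), EMIT:P2(v=45,ok=T)] out:-; bubbles=2
Tick 7: [PARSE:-, VALIDATE:-, TRANSFORM:-, EMIT:P3(v=0,ok=F)] out:P2(v=45); bubbles=3
Tick 8: [PARSE:-, VALIDATE:-, TRANSFORM:-, EMIT:-] out:P3(v=0); bubbles=4
Total bubble-slots: 20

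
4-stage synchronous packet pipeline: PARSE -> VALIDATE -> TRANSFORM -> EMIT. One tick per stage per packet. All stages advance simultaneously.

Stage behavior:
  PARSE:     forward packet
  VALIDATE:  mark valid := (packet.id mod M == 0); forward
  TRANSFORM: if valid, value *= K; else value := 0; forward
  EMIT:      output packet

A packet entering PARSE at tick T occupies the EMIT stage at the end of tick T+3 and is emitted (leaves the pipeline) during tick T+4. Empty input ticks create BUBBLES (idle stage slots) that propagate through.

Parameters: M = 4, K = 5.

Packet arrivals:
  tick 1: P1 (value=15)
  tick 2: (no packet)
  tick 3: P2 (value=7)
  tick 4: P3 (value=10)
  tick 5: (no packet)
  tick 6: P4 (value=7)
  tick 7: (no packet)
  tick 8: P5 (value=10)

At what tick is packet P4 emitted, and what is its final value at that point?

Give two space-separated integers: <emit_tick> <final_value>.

Tick 1: [PARSE:P1(v=15,ok=F), VALIDATE:-, TRANSFORM:-, EMIT:-] out:-; in:P1
Tick 2: [PARSE:-, VALIDATE:P1(v=15,ok=F), TRANSFORM:-, EMIT:-] out:-; in:-
Tick 3: [PARSE:P2(v=7,ok=F), VALIDATE:-, TRANSFORM:P1(v=0,ok=F), EMIT:-] out:-; in:P2
Tick 4: [PARSE:P3(v=10,ok=F), VALIDATE:P2(v=7,ok=F), TRANSFORM:-, EMIT:P1(v=0,ok=F)] out:-; in:P3
Tick 5: [PARSE:-, VALIDATE:P3(v=10,ok=F), TRANSFORM:P2(v=0,ok=F), EMIT:-] out:P1(v=0); in:-
Tick 6: [PARSE:P4(v=7,ok=F), VALIDATE:-, TRANSFORM:P3(v=0,ok=F), EMIT:P2(v=0,ok=F)] out:-; in:P4
Tick 7: [PARSE:-, VALIDATE:P4(v=7,ok=T), TRANSFORM:-, EMIT:P3(v=0,ok=F)] out:P2(v=0); in:-
Tick 8: [PARSE:P5(v=10,ok=F), VALIDATE:-, TRANSFORM:P4(v=35,ok=T), EMIT:-] out:P3(v=0); in:P5
Tick 9: [PARSE:-, VALIDATE:P5(v=10,ok=F), TRANSFORM:-, EMIT:P4(v=35,ok=T)] out:-; in:-
Tick 10: [PARSE:-, VALIDATE:-, TRANSFORM:P5(v=0,ok=F), EMIT:-] out:P4(v=35); in:-
Tick 11: [PARSE:-, VALIDATE:-, TRANSFORM:-, EMIT:P5(v=0,ok=F)] out:-; in:-
Tick 12: [PARSE:-, VALIDATE:-, TRANSFORM:-, EMIT:-] out:P5(v=0); in:-
P4: arrives tick 6, valid=True (id=4, id%4=0), emit tick 10, final value 35

Answer: 10 35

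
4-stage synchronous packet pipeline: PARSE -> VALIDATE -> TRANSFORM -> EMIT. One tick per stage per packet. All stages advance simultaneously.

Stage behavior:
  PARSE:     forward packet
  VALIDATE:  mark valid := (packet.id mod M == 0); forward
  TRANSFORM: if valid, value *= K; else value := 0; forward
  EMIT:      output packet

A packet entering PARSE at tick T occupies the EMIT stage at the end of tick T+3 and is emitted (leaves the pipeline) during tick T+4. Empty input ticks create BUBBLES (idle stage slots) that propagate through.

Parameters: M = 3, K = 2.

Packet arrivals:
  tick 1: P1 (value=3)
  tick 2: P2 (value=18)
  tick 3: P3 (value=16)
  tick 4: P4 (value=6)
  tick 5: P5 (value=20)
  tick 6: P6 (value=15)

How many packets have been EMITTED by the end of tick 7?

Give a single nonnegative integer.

Tick 1: [PARSE:P1(v=3,ok=F), VALIDATE:-, TRANSFORM:-, EMIT:-] out:-; in:P1
Tick 2: [PARSE:P2(v=18,ok=F), VALIDATE:P1(v=3,ok=F), TRANSFORM:-, EMIT:-] out:-; in:P2
Tick 3: [PARSE:P3(v=16,ok=F), VALIDATE:P2(v=18,ok=F), TRANSFORM:P1(v=0,ok=F), EMIT:-] out:-; in:P3
Tick 4: [PARSE:P4(v=6,ok=F), VALIDATE:P3(v=16,ok=T), TRANSFORM:P2(v=0,ok=F), EMIT:P1(v=0,ok=F)] out:-; in:P4
Tick 5: [PARSE:P5(v=20,ok=F), VALIDATE:P4(v=6,ok=F), TRANSFORM:P3(v=32,ok=T), EMIT:P2(v=0,ok=F)] out:P1(v=0); in:P5
Tick 6: [PARSE:P6(v=15,ok=F), VALIDATE:P5(v=20,ok=F), TRANSFORM:P4(v=0,ok=F), EMIT:P3(v=32,ok=T)] out:P2(v=0); in:P6
Tick 7: [PARSE:-, VALIDATE:P6(v=15,ok=T), TRANSFORM:P5(v=0,ok=F), EMIT:P4(v=0,ok=F)] out:P3(v=32); in:-
Emitted by tick 7: ['P1', 'P2', 'P3']

Answer: 3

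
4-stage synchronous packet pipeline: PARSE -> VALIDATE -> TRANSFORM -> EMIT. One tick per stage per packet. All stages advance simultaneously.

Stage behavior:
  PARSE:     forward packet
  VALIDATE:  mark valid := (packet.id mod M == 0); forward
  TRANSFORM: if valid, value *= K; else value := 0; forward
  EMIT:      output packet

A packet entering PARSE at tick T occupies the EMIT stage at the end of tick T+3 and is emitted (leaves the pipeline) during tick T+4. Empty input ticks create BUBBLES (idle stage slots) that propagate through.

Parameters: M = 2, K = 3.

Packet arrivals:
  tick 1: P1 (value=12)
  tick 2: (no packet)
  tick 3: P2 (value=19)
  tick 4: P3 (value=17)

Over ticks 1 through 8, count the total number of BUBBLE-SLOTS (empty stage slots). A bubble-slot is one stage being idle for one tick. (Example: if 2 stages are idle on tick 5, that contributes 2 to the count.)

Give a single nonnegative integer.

Answer: 20

Derivation:
Tick 1: [PARSE:P1(v=12,ok=F), VALIDATE:-, TRANSFORM:-, EMIT:-] out:-; bubbles=3
Tick 2: [PARSE:-, VALIDATE:P1(v=12,ok=F), TRANSFORM:-, EMIT:-] out:-; bubbles=3
Tick 3: [PARSE:P2(v=19,ok=F), VALIDATE:-, TRANSFORM:P1(v=0,ok=F), EMIT:-] out:-; bubbles=2
Tick 4: [PARSE:P3(v=17,ok=F), VALIDATE:P2(v=19,ok=T), TRANSFORM:-, EMIT:P1(v=0,ok=F)] out:-; bubbles=1
Tick 5: [PARSE:-, VALIDATE:P3(v=17,ok=F), TRANSFORM:P2(v=57,ok=T), EMIT:-] out:P1(v=0); bubbles=2
Tick 6: [PARSE:-, VALIDATE:-, TRANSFORM:P3(v=0,ok=F), EMIT:P2(v=57,ok=T)] out:-; bubbles=2
Tick 7: [PARSE:-, VALIDATE:-, TRANSFORM:-, EMIT:P3(v=0,ok=F)] out:P2(v=57); bubbles=3
Tick 8: [PARSE:-, VALIDATE:-, TRANSFORM:-, EMIT:-] out:P3(v=0); bubbles=4
Total bubble-slots: 20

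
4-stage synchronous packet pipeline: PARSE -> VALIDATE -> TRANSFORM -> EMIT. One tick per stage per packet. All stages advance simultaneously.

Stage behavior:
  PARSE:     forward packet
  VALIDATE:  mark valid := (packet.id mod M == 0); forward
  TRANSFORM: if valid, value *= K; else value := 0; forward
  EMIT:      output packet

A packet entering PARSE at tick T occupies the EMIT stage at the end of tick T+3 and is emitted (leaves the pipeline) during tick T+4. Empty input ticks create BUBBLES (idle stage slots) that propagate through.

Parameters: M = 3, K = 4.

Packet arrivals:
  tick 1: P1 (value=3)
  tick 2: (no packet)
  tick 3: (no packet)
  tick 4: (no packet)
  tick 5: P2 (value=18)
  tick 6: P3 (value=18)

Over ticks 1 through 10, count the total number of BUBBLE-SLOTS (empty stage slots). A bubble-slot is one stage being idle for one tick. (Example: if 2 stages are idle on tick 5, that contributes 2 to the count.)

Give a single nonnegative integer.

Answer: 28

Derivation:
Tick 1: [PARSE:P1(v=3,ok=F), VALIDATE:-, TRANSFORM:-, EMIT:-] out:-; bubbles=3
Tick 2: [PARSE:-, VALIDATE:P1(v=3,ok=F), TRANSFORM:-, EMIT:-] out:-; bubbles=3
Tick 3: [PARSE:-, VALIDATE:-, TRANSFORM:P1(v=0,ok=F), EMIT:-] out:-; bubbles=3
Tick 4: [PARSE:-, VALIDATE:-, TRANSFORM:-, EMIT:P1(v=0,ok=F)] out:-; bubbles=3
Tick 5: [PARSE:P2(v=18,ok=F), VALIDATE:-, TRANSFORM:-, EMIT:-] out:P1(v=0); bubbles=3
Tick 6: [PARSE:P3(v=18,ok=F), VALIDATE:P2(v=18,ok=F), TRANSFORM:-, EMIT:-] out:-; bubbles=2
Tick 7: [PARSE:-, VALIDATE:P3(v=18,ok=T), TRANSFORM:P2(v=0,ok=F), EMIT:-] out:-; bubbles=2
Tick 8: [PARSE:-, VALIDATE:-, TRANSFORM:P3(v=72,ok=T), EMIT:P2(v=0,ok=F)] out:-; bubbles=2
Tick 9: [PARSE:-, VALIDATE:-, TRANSFORM:-, EMIT:P3(v=72,ok=T)] out:P2(v=0); bubbles=3
Tick 10: [PARSE:-, VALIDATE:-, TRANSFORM:-, EMIT:-] out:P3(v=72); bubbles=4
Total bubble-slots: 28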